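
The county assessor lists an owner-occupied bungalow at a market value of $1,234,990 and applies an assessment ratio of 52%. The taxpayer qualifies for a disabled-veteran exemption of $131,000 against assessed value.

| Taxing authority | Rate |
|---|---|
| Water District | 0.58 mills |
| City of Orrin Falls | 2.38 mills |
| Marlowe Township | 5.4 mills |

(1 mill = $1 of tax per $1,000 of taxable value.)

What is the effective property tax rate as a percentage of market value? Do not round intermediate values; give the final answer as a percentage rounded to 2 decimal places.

Assessed value = $1,234,990 × 0.52 = $642,194.8
Taxable value = $642,194.8 − $131,000 = $511,194.8
Water District: $511,194.8 × 0.00058 = $296.492984
City of Orrin Falls: $511,194.8 × 0.00238 = $1,216.643624
Marlowe Township: $511,194.8 × 0.0054 = $2,760.45192
Total tax = $4,273.588528
Effective rate = $4,273.588528 ÷ $1,234,990 = 0.35% of market value

0.35%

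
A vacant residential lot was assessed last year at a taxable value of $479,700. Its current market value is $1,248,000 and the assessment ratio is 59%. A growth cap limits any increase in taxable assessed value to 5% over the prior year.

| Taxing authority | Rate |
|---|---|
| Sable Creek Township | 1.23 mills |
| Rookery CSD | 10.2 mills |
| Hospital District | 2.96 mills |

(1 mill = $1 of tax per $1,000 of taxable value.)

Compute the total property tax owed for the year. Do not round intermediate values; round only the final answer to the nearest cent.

Uncapped assessed value = $1,248,000 × 0.59 = $736,320
Cap limit = $479,700 × 1.05 = $503,685
Taxable assessed value = min($736,320, $503,685) = $503,685 (cap binds)
Sable Creek Township: $503,685 × 0.00123 = $619.53255
Rookery CSD: $503,685 × 0.0102 = $5,137.587
Hospital District: $503,685 × 0.00296 = $1,490.9076
Total = $7,248.02715

$7,248.03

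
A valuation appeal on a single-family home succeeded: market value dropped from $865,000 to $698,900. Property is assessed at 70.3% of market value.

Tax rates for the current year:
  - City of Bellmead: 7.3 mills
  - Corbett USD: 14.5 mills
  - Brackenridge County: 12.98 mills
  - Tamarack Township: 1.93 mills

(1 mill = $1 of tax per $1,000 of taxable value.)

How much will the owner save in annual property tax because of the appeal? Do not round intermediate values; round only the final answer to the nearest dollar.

Old assessed value = $865,000 × 0.703 = $608,095
New assessed value = $698,900 × 0.703 = $491,326.7
Combined rate = 0.0073 + 0.0145 + 0.01298 + 0.00193 = 0.03671
Old tax = $608,095 × 0.03671 = $22,323.16745
New tax = $491,326.7 × 0.03671 = $18,036.603157
Reduction = $22,323.16745 − $18,036.603157 = $4,286.564293

$4,287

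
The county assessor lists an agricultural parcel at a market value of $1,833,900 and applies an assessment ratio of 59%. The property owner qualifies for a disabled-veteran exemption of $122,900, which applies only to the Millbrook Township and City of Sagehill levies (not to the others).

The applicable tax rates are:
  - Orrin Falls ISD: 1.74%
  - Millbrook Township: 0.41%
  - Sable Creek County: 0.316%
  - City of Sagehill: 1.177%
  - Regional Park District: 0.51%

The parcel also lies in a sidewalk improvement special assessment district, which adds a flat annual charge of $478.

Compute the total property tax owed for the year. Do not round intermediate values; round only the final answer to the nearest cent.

$43,463.08

Assessed value = $1,833,900 × 0.59 = $1,082,001
Orrin Falls ISD: $1,082,001 × 0.0174 = $18,826.8174
Millbrook Township: ($1,082,001 − $122,900) × 0.0041 = $959,101 × 0.0041 = $3,932.3141
Sable Creek County: $1,082,001 × 0.00316 = $3,419.12316
City of Sagehill: ($1,082,001 − $122,900) × 0.01177 = $959,101 × 0.01177 = $11,288.61877
Regional Park District: $1,082,001 × 0.0051 = $5,518.2051
Levies subtotal = $42,985.07853
Total = $42,985.07853 + $478 = $43,463.07853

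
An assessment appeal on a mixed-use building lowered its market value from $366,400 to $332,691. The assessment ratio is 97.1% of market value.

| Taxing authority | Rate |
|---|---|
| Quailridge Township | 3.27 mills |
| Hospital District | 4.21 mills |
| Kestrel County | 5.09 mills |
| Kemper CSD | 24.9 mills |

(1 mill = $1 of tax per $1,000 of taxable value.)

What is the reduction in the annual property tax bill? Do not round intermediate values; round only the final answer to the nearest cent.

Old assessed value = $366,400 × 0.971 = $355,774.4
New assessed value = $332,691 × 0.971 = $323,042.961
Combined rate = 0.00327 + 0.00421 + 0.00509 + 0.0249 = 0.03747
Old tax = $355,774.4 × 0.03747 = $13,330.866768
New tax = $323,042.961 × 0.03747 = $12,104.41974867
Reduction = $13,330.866768 − $12,104.41974867 = $1,226.44701933

$1,226.45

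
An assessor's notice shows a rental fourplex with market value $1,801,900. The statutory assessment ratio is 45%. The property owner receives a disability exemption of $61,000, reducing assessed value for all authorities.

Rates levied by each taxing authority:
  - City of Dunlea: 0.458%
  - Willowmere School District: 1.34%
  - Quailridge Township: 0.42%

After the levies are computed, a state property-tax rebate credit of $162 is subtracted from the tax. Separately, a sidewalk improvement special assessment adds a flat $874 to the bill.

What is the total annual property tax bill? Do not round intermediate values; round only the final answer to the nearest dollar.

Assessed value = $1,801,900 × 0.45 = $810,855
Taxable value = $810,855 − $61,000 = $749,855
City of Dunlea: $749,855 × 0.00458 = $3,434.3359
Willowmere School District: $749,855 × 0.0134 = $10,048.057
Quailridge Township: $749,855 × 0.0042 = $3,149.391
Levies subtotal = $16,631.7839
After credit = $16,631.7839 − $162 = $16,469.7839
Total = $16,469.7839 + $874 = $17,343.7839

$17,344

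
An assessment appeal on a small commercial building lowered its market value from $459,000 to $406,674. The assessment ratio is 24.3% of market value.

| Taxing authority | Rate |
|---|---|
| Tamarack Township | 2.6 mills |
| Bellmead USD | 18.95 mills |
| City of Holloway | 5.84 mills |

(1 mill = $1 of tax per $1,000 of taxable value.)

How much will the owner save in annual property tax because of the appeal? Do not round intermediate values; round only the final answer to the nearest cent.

$348.27

Old assessed value = $459,000 × 0.243 = $111,537
New assessed value = $406,674 × 0.243 = $98,821.782
Combined rate = 0.0026 + 0.01895 + 0.00584 = 0.02739
Old tax = $111,537 × 0.02739 = $3,054.99843
New tax = $98,821.782 × 0.02739 = $2,706.72860898
Reduction = $3,054.99843 − $2,706.72860898 = $348.26982102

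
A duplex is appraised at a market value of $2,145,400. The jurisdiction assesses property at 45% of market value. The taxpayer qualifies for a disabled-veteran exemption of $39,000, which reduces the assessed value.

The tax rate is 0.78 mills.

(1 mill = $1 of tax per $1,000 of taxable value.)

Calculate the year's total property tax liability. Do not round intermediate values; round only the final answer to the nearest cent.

$722.62

Assessed value = $2,145,400 × 0.45 = $965,430
Taxable value = $965,430 − $39,000 = $926,430
Tax = $926,430 × 0.00078 = $722.6154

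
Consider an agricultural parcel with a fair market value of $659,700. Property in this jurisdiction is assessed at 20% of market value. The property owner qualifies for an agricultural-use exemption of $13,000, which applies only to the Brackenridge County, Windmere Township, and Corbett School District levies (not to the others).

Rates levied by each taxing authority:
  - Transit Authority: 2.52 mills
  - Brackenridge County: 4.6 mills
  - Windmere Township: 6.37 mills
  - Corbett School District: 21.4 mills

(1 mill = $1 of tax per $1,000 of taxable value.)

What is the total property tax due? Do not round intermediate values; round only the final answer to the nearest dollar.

Assessed value = $659,700 × 0.2 = $131,940
Transit Authority: $131,940 × 0.00252 = $332.4888
Brackenridge County: ($131,940 − $13,000) × 0.0046 = $118,940 × 0.0046 = $547.124
Windmere Township: ($131,940 − $13,000) × 0.00637 = $118,940 × 0.00637 = $757.6478
Corbett School District: ($131,940 − $13,000) × 0.0214 = $118,940 × 0.0214 = $2,545.316
Total = $4,182.5766

$4,183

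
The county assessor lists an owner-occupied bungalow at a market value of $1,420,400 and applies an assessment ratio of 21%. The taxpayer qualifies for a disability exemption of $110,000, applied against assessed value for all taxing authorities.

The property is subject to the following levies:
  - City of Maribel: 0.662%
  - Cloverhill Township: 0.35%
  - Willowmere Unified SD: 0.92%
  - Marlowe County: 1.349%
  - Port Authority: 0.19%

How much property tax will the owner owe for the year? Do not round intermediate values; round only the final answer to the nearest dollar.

$6,535

Assessed value = $1,420,400 × 0.21 = $298,284
Taxable value = $298,284 − $110,000 = $188,284
City of Maribel: $188,284 × 0.00662 = $1,246.44008
Cloverhill Township: $188,284 × 0.0035 = $658.994
Willowmere Unified SD: $188,284 × 0.0092 = $1,732.2128
Marlowe County: $188,284 × 0.01349 = $2,539.95116
Port Authority: $188,284 × 0.0019 = $357.7396
Total = $1,246.44008 + $658.994 + $1,732.2128 + $2,539.95116 + $357.7396 = $6,535.33764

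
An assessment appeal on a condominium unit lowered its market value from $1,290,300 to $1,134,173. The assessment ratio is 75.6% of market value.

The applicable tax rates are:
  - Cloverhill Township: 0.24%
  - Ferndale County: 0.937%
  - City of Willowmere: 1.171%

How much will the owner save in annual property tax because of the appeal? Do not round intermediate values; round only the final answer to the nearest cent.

Old assessed value = $1,290,300 × 0.756 = $975,466.8
New assessed value = $1,134,173 × 0.756 = $857,434.788
Combined rate = 0.0024 + 0.00937 + 0.01171 = 0.02348
Old tax = $975,466.8 × 0.02348 = $22,903.960464
New tax = $857,434.788 × 0.02348 = $20,132.56882224
Reduction = $22,903.960464 − $20,132.56882224 = $2,771.39164176

$2,771.39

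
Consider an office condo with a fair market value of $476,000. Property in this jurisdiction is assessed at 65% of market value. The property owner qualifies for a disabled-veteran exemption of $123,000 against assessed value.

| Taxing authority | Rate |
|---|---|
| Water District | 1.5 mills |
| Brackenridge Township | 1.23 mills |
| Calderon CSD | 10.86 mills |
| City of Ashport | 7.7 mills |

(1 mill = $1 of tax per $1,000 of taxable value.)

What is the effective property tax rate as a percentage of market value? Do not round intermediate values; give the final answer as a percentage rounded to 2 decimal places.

0.83%

Assessed value = $476,000 × 0.65 = $309,400
Taxable value = $309,400 − $123,000 = $186,400
Water District: $186,400 × 0.0015 = $279.6
Brackenridge Township: $186,400 × 0.00123 = $229.272
Calderon CSD: $186,400 × 0.01086 = $2,024.304
City of Ashport: $186,400 × 0.0077 = $1,435.28
Total tax = $3,968.456
Effective rate = $3,968.456 ÷ $476,000 = 0.83% of market value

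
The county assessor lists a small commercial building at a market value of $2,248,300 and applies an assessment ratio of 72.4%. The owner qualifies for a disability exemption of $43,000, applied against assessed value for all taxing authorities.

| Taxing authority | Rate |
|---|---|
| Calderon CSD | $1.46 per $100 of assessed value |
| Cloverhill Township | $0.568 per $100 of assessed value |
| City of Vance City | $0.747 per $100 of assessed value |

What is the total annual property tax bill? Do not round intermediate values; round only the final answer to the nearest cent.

Assessed value = $2,248,300 × 0.724 = $1,627,769.2
Taxable value = $1,627,769.2 − $43,000 = $1,584,769.2
Calderon CSD: $1,584,769.2 × 0.0146 = $23,137.63032
Cloverhill Township: $1,584,769.2 × 0.00568 = $9,001.489056
City of Vance City: $1,584,769.2 × 0.00747 = $11,838.225924
Total = $23,137.63032 + $9,001.489056 + $11,838.225924 = $43,977.3453

$43,977.35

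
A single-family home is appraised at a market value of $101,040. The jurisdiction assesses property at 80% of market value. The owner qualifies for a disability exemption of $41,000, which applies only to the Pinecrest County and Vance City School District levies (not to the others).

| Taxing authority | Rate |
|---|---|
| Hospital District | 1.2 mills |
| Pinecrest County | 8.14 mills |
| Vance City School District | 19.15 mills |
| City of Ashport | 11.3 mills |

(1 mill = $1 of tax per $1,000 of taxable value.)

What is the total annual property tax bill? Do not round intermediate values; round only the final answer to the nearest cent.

Assessed value = $101,040 × 0.8 = $80,832
Hospital District: $80,832 × 0.0012 = $96.9984
Pinecrest County: ($80,832 − $41,000) × 0.00814 = $39,832 × 0.00814 = $324.23248
Vance City School District: ($80,832 − $41,000) × 0.01915 = $39,832 × 0.01915 = $762.7828
City of Ashport: $80,832 × 0.0113 = $913.4016
Total = $2,097.41528

$2,097.42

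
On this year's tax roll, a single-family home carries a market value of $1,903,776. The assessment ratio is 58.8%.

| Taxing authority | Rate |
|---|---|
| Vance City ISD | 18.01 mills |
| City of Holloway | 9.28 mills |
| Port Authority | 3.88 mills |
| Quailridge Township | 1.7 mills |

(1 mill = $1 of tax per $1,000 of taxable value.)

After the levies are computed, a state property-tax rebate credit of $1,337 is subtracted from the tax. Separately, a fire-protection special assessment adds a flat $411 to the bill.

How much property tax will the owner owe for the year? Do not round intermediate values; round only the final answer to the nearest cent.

Assessed value = $1,903,776 × 0.588 = $1,119,420.288
Vance City ISD: $1,119,420.288 × 0.01801 = $20,160.75938688
City of Holloway: $1,119,420.288 × 0.00928 = $10,388.22027264
Port Authority: $1,119,420.288 × 0.00388 = $4,343.35071744
Quailridge Township: $1,119,420.288 × 0.0017 = $1,903.0144896
Levies subtotal = $36,795.34486656
After credit = $36,795.34486656 − $1,337 = $35,458.34486656
Total = $35,458.34486656 + $411 = $35,869.34486656

$35,869.34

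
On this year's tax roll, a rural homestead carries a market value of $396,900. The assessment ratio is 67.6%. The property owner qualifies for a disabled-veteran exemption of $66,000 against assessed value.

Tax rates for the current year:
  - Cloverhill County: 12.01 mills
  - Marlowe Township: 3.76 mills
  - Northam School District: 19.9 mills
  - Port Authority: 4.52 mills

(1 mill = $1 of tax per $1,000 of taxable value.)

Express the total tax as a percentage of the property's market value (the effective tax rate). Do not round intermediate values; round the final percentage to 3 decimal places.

2.049%

Assessed value = $396,900 × 0.676 = $268,304.4
Taxable value = $268,304.4 − $66,000 = $202,304.4
Cloverhill County: $202,304.4 × 0.01201 = $2,429.675844
Marlowe Township: $202,304.4 × 0.00376 = $760.664544
Northam School District: $202,304.4 × 0.0199 = $4,025.85756
Port Authority: $202,304.4 × 0.00452 = $914.415888
Total tax = $8,130.613836
Effective rate = $8,130.613836 ÷ $396,900 = 2.049% of market value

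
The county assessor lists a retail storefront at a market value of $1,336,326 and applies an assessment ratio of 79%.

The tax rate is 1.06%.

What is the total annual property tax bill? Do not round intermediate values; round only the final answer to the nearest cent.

$11,190.39

Assessed value = $1,336,326 × 0.79 = $1,055,697.54
Tax = $1,055,697.54 × 0.0106 = $11,190.393924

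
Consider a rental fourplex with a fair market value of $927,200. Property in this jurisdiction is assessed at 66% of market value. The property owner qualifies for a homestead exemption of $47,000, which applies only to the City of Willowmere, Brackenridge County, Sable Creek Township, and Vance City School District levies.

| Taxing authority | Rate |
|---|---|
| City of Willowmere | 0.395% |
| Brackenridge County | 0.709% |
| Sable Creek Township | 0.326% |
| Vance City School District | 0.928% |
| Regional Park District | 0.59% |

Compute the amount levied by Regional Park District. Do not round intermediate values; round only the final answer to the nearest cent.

$3,610.52

Assessed value = $927,200 × 0.66 = $611,952
Regional Park District taxable value = $611,952 (exemption does not apply)
Regional Park District levy = $611,952 × 0.0059 = $3,610.5168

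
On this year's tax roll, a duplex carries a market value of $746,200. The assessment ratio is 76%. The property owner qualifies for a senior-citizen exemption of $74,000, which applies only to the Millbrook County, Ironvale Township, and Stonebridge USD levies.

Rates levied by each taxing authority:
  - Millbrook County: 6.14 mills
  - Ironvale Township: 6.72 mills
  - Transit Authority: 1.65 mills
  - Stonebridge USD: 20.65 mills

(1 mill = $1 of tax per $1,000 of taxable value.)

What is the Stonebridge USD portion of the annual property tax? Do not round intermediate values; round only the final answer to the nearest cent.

Assessed value = $746,200 × 0.76 = $567,112
Stonebridge USD taxable value = $567,112 − $74,000 = $493,112
Stonebridge USD levy = $493,112 × 0.02065 = $10,182.7628

$10,182.76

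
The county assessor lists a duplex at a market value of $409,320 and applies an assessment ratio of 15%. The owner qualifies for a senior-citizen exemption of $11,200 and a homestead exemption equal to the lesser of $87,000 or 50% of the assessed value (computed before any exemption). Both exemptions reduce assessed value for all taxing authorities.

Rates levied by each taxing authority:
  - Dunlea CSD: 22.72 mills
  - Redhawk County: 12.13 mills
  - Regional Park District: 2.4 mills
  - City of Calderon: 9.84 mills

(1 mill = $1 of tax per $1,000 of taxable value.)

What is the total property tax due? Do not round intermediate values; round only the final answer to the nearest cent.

$918.21

Assessed value = $409,320 × 0.15 = $61,398
Homestead exemption = min($87,000, 50% × $61,398) = min($87,000, $30,699) = $30,699 (percentage binds)
Taxable value = $61,398 − $11,200 − $30,699 = $19,499
Dunlea CSD: $19,499 × 0.02272 = $443.01728
Redhawk County: $19,499 × 0.01213 = $236.52287
Regional Park District: $19,499 × 0.0024 = $46.7976
City of Calderon: $19,499 × 0.00984 = $191.87016
Total = $918.20791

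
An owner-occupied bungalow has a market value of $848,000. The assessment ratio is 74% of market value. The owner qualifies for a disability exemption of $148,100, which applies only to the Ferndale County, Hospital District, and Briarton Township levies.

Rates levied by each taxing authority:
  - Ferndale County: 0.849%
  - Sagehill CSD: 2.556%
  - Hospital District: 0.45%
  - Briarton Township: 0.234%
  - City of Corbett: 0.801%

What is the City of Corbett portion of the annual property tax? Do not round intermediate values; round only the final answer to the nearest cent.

$5,026.44

Assessed value = $848,000 × 0.74 = $627,520
City of Corbett taxable value = $627,520 (exemption does not apply)
City of Corbett levy = $627,520 × 0.00801 = $5,026.4352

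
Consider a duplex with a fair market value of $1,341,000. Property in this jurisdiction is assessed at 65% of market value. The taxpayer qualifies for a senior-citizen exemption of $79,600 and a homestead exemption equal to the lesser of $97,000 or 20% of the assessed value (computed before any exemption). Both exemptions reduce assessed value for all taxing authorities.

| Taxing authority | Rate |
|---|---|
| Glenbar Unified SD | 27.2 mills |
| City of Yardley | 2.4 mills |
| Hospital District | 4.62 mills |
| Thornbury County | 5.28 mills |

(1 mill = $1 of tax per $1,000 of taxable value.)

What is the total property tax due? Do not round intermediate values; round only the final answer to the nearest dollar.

$27,454

Assessed value = $1,341,000 × 0.65 = $871,650
Homestead exemption = min($97,000, 20% × $871,650) = min($97,000, $174,330) = $97,000 (dollar cap binds)
Taxable value = $871,650 − $79,600 − $97,000 = $695,050
Glenbar Unified SD: $695,050 × 0.0272 = $18,905.36
City of Yardley: $695,050 × 0.0024 = $1,668.12
Hospital District: $695,050 × 0.00462 = $3,211.131
Thornbury County: $695,050 × 0.00528 = $3,669.864
Total = $27,454.475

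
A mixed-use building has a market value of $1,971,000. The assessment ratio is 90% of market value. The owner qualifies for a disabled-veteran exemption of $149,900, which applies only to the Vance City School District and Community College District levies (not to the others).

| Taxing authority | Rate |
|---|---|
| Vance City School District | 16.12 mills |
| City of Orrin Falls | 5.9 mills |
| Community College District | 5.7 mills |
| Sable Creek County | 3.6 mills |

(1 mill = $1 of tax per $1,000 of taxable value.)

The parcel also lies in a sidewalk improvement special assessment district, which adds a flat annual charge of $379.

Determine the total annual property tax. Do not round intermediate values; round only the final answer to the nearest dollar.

Assessed value = $1,971,000 × 0.9 = $1,773,900
Vance City School District: ($1,773,900 − $149,900) × 0.01612 = $1,624,000 × 0.01612 = $26,178.88
City of Orrin Falls: $1,773,900 × 0.0059 = $10,466.01
Community College District: ($1,773,900 − $149,900) × 0.0057 = $1,624,000 × 0.0057 = $9,256.8
Sable Creek County: $1,773,900 × 0.0036 = $6,386.04
Levies subtotal = $52,287.73
Total = $52,287.73 + $379 = $52,666.73

$52,667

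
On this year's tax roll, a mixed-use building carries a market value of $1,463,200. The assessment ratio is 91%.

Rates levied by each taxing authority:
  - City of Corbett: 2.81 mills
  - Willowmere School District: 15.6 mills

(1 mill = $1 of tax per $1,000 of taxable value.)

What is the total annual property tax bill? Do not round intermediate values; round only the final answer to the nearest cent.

Assessed value = $1,463,200 × 0.91 = $1,331,512
City of Corbett: $1,331,512 × 0.00281 = $3,741.54872
Willowmere School District: $1,331,512 × 0.0156 = $20,771.5872
Total = $3,741.54872 + $20,771.5872 = $24,513.13592

$24,513.14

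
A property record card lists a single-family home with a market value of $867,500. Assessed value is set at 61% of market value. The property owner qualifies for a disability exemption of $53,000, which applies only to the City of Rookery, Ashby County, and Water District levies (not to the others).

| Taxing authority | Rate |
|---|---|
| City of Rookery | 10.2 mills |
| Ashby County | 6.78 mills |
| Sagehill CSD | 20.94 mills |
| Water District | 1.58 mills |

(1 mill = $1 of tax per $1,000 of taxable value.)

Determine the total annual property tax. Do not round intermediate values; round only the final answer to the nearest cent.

$19,918.73

Assessed value = $867,500 × 0.61 = $529,175
City of Rookery: ($529,175 − $53,000) × 0.0102 = $476,175 × 0.0102 = $4,856.985
Ashby County: ($529,175 − $53,000) × 0.00678 = $476,175 × 0.00678 = $3,228.4665
Sagehill CSD: $529,175 × 0.02094 = $11,080.9245
Water District: ($529,175 − $53,000) × 0.00158 = $476,175 × 0.00158 = $752.3565
Total = $19,918.7325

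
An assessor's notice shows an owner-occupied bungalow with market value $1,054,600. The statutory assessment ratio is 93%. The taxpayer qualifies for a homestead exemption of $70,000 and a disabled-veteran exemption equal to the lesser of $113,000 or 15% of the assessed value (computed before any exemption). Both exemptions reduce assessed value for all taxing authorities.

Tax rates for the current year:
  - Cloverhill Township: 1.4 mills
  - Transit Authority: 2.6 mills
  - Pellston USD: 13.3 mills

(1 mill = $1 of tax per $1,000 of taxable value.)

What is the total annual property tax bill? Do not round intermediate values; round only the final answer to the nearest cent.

Assessed value = $1,054,600 × 0.93 = $980,778
Disabled-veteran exemption = min($113,000, 15% × $980,778) = min($113,000, $147,116.7) = $113,000 (dollar cap binds)
Taxable value = $980,778 − $70,000 − $113,000 = $797,778
Cloverhill Township: $797,778 × 0.0014 = $1,116.8892
Transit Authority: $797,778 × 0.0026 = $2,074.2228
Pellston USD: $797,778 × 0.0133 = $10,610.4474
Total = $13,801.5594

$13,801.56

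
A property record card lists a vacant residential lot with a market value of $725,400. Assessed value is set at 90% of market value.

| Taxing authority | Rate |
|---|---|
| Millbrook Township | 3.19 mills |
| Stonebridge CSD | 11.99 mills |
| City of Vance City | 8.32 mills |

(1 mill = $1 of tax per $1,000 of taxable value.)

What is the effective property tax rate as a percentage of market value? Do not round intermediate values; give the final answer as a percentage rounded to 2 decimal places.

2.12%

Assessed value = $725,400 × 0.9 = $652,860
Millbrook Township: $652,860 × 0.00319 = $2,082.6234
Stonebridge CSD: $652,860 × 0.01199 = $7,827.7914
City of Vance City: $652,860 × 0.00832 = $5,431.7952
Total tax = $15,342.21
Effective rate = $15,342.21 ÷ $725,400 = 2.12% of market value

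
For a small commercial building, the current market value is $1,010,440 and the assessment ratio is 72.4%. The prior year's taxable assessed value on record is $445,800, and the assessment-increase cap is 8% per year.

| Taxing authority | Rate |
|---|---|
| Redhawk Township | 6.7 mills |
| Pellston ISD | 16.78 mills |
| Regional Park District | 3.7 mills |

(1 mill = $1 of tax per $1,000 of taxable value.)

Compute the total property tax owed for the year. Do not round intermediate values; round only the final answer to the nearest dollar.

Uncapped assessed value = $1,010,440 × 0.724 = $731,558.56
Cap limit = $445,800 × 1.08 = $481,464
Taxable assessed value = min($731,558.56, $481,464) = $481,464 (cap binds)
Redhawk Township: $481,464 × 0.0067 = $3,225.8088
Pellston ISD: $481,464 × 0.01678 = $8,078.96592
Regional Park District: $481,464 × 0.0037 = $1,781.4168
Total = $13,086.19152

$13,086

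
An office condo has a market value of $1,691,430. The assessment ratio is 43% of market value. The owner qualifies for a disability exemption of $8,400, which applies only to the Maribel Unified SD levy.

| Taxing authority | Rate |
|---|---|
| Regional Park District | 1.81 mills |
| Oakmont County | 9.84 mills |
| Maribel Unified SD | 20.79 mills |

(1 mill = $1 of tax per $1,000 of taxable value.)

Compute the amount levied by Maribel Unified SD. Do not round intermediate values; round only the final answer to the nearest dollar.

$14,946

Assessed value = $1,691,430 × 0.43 = $727,314.9
Maribel Unified SD taxable value = $727,314.9 − $8,400 = $718,914.9
Maribel Unified SD levy = $718,914.9 × 0.02079 = $14,946.240771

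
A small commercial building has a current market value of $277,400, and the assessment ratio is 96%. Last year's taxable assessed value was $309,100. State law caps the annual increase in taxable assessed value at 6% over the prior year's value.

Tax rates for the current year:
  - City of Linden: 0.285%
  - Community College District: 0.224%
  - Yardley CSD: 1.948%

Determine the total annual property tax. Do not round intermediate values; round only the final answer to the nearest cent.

Uncapped assessed value = $277,400 × 0.96 = $266,304
Cap limit = $309,100 × 1.06 = $327,646
Taxable assessed value = min($266,304, $327,646) = $266,304 (cap does not bind)
City of Linden: $266,304 × 0.00285 = $758.9664
Community College District: $266,304 × 0.00224 = $596.52096
Yardley CSD: $266,304 × 0.01948 = $5,187.60192
Total = $6,543.08928

$6,543.09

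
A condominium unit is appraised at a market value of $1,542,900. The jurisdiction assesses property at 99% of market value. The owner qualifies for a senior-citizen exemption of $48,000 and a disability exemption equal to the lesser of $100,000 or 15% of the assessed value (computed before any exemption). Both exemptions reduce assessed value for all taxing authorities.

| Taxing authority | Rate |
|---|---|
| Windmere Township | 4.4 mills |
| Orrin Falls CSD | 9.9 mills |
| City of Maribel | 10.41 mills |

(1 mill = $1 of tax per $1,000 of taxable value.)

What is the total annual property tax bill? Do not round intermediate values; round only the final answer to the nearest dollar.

Assessed value = $1,542,900 × 0.99 = $1,527,471
Disability exemption = min($100,000, 15% × $1,527,471) = min($100,000, $229,120.65) = $100,000 (dollar cap binds)
Taxable value = $1,527,471 − $48,000 − $100,000 = $1,379,471
Windmere Township: $1,379,471 × 0.0044 = $6,069.6724
Orrin Falls CSD: $1,379,471 × 0.0099 = $13,656.7629
City of Maribel: $1,379,471 × 0.01041 = $14,360.29311
Total = $34,086.72841

$34,087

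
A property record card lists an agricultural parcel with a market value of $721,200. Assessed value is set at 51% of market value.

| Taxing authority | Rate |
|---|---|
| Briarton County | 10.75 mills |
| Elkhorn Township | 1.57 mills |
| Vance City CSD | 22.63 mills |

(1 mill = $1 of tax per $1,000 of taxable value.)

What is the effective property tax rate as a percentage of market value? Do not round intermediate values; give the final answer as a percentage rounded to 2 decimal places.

1.78%

Assessed value = $721,200 × 0.51 = $367,812
Briarton County: $367,812 × 0.01075 = $3,953.979
Elkhorn Township: $367,812 × 0.00157 = $577.46484
Vance City CSD: $367,812 × 0.02263 = $8,323.58556
Total tax = $12,855.0294
Effective rate = $12,855.0294 ÷ $721,200 = 1.78% of market value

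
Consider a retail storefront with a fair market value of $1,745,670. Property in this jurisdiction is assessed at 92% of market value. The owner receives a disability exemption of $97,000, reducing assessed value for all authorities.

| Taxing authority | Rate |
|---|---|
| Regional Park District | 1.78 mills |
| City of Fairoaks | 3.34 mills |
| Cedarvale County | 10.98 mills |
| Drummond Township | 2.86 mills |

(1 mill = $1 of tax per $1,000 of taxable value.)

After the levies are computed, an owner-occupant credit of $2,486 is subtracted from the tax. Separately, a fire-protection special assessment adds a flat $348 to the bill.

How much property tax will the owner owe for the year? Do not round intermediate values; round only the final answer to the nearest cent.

$26,472.95

Assessed value = $1,745,670 × 0.92 = $1,606,016.4
Taxable value = $1,606,016.4 − $97,000 = $1,509,016.4
Regional Park District: $1,509,016.4 × 0.00178 = $2,686.049192
City of Fairoaks: $1,509,016.4 × 0.00334 = $5,040.114776
Cedarvale County: $1,509,016.4 × 0.01098 = $16,569.000072
Drummond Township: $1,509,016.4 × 0.00286 = $4,315.786904
Levies subtotal = $28,610.950944
After credit = $28,610.950944 − $2,486 = $26,124.950944
Total = $26,124.950944 + $348 = $26,472.950944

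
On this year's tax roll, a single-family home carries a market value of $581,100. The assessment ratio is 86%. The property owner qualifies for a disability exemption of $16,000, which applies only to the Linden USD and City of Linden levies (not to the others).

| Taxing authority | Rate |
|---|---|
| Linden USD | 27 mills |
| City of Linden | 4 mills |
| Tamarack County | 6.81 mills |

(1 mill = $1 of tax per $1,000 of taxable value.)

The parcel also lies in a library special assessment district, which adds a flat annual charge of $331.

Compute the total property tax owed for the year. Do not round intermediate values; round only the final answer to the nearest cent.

$18,730.40

Assessed value = $581,100 × 0.86 = $499,746
Linden USD: ($499,746 − $16,000) × 0.027 = $483,746 × 0.027 = $13,061.142
City of Linden: ($499,746 − $16,000) × 0.004 = $483,746 × 0.004 = $1,934.984
Tamarack County: $499,746 × 0.00681 = $3,403.27026
Levies subtotal = $18,399.39626
Total = $18,399.39626 + $331 = $18,730.39626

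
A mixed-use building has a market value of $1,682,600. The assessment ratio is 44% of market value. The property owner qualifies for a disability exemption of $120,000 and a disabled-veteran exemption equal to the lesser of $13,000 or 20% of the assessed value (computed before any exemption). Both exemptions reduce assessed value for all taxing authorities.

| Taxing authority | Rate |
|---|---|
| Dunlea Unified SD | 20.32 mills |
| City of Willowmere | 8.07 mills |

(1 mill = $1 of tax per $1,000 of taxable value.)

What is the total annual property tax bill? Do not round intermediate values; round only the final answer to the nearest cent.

Assessed value = $1,682,600 × 0.44 = $740,344
Disabled-veteran exemption = min($13,000, 20% × $740,344) = min($13,000, $148,068.8) = $13,000 (dollar cap binds)
Taxable value = $740,344 − $120,000 − $13,000 = $607,344
Dunlea Unified SD: $607,344 × 0.02032 = $12,341.23008
City of Willowmere: $607,344 × 0.00807 = $4,901.26608
Total = $17,242.49616

$17,242.50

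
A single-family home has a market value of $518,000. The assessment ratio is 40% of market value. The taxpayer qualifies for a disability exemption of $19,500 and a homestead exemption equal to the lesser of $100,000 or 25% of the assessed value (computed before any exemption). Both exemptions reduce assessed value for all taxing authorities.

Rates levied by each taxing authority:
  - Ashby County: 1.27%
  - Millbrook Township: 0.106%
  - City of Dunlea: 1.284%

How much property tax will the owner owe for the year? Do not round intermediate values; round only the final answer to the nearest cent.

Assessed value = $518,000 × 0.4 = $207,200
Homestead exemption = min($100,000, 25% × $207,200) = min($100,000, $51,800) = $51,800 (percentage binds)
Taxable value = $207,200 − $19,500 − $51,800 = $135,900
Ashby County: $135,900 × 0.0127 = $1,725.93
Millbrook Township: $135,900 × 0.00106 = $144.054
City of Dunlea: $135,900 × 0.01284 = $1,744.956
Total = $3,614.94

$3,614.94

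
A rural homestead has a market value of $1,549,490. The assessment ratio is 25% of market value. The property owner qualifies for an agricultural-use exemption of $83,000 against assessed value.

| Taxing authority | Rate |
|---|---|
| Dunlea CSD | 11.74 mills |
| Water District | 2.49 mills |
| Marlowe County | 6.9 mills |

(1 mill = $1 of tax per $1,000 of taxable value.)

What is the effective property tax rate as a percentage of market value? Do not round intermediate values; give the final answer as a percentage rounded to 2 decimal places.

Assessed value = $1,549,490 × 0.25 = $387,372.5
Taxable value = $387,372.5 − $83,000 = $304,372.5
Dunlea CSD: $304,372.5 × 0.01174 = $3,573.33315
Water District: $304,372.5 × 0.00249 = $757.887525
Marlowe County: $304,372.5 × 0.0069 = $2,100.17025
Total tax = $6,431.390925
Effective rate = $6,431.390925 ÷ $1,549,490 = 0.42% of market value

0.42%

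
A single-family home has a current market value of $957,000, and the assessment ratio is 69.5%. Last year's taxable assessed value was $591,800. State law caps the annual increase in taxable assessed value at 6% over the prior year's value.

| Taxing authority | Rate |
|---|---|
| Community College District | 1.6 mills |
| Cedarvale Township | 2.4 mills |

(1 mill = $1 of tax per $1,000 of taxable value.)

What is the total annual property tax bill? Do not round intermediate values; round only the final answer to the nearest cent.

$2,509.23

Uncapped assessed value = $957,000 × 0.695 = $665,115
Cap limit = $591,800 × 1.06 = $627,308
Taxable assessed value = min($665,115, $627,308) = $627,308 (cap binds)
Community College District: $627,308 × 0.0016 = $1,003.6928
Cedarvale Township: $627,308 × 0.0024 = $1,505.5392
Total = $2,509.232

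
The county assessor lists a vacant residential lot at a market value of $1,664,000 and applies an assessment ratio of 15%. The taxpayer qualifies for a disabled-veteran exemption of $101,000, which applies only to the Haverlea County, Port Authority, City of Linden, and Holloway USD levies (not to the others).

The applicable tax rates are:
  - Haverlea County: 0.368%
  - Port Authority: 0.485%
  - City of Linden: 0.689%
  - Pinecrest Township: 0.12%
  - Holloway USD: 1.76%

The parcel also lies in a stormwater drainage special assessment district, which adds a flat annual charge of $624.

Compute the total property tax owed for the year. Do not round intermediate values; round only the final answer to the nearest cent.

$5,830.29

Assessed value = $1,664,000 × 0.15 = $249,600
Haverlea County: ($249,600 − $101,000) × 0.00368 = $148,600 × 0.00368 = $546.848
Port Authority: ($249,600 − $101,000) × 0.00485 = $148,600 × 0.00485 = $720.71
City of Linden: ($249,600 − $101,000) × 0.00689 = $148,600 × 0.00689 = $1,023.854
Pinecrest Township: $249,600 × 0.0012 = $299.52
Holloway USD: ($249,600 − $101,000) × 0.0176 = $148,600 × 0.0176 = $2,615.36
Levies subtotal = $5,206.292
Total = $5,206.292 + $624 = $5,830.292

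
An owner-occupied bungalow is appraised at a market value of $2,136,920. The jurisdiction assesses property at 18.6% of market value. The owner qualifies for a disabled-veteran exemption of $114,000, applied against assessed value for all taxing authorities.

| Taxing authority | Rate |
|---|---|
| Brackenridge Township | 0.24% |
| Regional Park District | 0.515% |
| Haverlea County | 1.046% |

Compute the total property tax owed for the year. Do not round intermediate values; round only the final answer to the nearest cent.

Assessed value = $2,136,920 × 0.186 = $397,467.12
Taxable value = $397,467.12 − $114,000 = $283,467.12
Brackenridge Township: $283,467.12 × 0.0024 = $680.321088
Regional Park District: $283,467.12 × 0.00515 = $1,459.855668
Haverlea County: $283,467.12 × 0.01046 = $2,965.0660752
Total = $680.321088 + $1,459.855668 + $2,965.0660752 = $5,105.2428312

$5,105.24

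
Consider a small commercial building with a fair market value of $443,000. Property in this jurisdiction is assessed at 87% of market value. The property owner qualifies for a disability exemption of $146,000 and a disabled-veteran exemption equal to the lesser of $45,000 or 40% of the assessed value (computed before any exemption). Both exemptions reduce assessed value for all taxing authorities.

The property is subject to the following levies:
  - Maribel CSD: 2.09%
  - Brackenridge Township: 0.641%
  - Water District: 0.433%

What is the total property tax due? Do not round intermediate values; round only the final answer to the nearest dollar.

$6,151

Assessed value = $443,000 × 0.87 = $385,410
Disabled-veteran exemption = min($45,000, 40% × $385,410) = min($45,000, $154,164) = $45,000 (dollar cap binds)
Taxable value = $385,410 − $146,000 − $45,000 = $194,410
Maribel CSD: $194,410 × 0.0209 = $4,063.169
Brackenridge Township: $194,410 × 0.00641 = $1,246.1681
Water District: $194,410 × 0.00433 = $841.7953
Total = $6,151.1324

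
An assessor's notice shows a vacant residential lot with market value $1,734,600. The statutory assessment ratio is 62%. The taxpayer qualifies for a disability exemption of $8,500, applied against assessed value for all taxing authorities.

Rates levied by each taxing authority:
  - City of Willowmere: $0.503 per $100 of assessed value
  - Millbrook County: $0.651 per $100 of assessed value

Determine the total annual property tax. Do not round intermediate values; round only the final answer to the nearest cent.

$12,312.63

Assessed value = $1,734,600 × 0.62 = $1,075,452
Taxable value = $1,075,452 − $8,500 = $1,066,952
City of Willowmere: $1,066,952 × 0.00503 = $5,366.76856
Millbrook County: $1,066,952 × 0.00651 = $6,945.85752
Total = $5,366.76856 + $6,945.85752 = $12,312.62608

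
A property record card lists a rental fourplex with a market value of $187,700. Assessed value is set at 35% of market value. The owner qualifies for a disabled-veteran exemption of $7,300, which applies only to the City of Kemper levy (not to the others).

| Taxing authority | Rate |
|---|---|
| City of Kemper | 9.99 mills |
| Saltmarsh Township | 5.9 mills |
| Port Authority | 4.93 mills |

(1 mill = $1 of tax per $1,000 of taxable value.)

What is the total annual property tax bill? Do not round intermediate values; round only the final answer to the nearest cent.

$1,294.84

Assessed value = $187,700 × 0.35 = $65,695
City of Kemper: ($65,695 − $7,300) × 0.00999 = $58,395 × 0.00999 = $583.36605
Saltmarsh Township: $65,695 × 0.0059 = $387.6005
Port Authority: $65,695 × 0.00493 = $323.87635
Total = $1,294.8429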